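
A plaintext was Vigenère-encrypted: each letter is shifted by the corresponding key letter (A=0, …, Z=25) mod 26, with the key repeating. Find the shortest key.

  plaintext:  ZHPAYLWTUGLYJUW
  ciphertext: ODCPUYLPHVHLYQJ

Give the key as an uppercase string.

PWN

  i= 0: O-Z = 15 → P
  i= 1: D-H = 22 → W
  i= 2: C-P = 13 → N
  i= 3: P-A = 15 → P
  i= 4: U-Y = 22 → W
  i= 5: Y-L = 13 → N
  i= 6: L-W = 15 → P
  i= 7: P-T = 22 → W
  i= 8: H-U = 13 → N
  i= 9: V-G = 15 → P
  i=10: H-L = 22 → W
  i=11: L-Y = 13 → N
  i=12: Y-J = 15 → P
  i=13: Q-U = 22 → W
  i=14: J-W = 13 → N
  shifts repeat with period 3: PWN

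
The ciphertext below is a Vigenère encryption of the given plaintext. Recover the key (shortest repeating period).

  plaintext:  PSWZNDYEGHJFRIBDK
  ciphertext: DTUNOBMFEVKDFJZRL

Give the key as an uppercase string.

  i= 0: D-P = 14 → O
  i= 1: T-S =  1 → B
  i= 2: U-W = 24 → Y
  i= 3: N-Z = 14 → O
  i= 4: O-N =  1 → B
  i= 5: B-D = 24 → Y
  i= 6: M-Y = 14 → O
  i= 7: F-E =  1 → B
  i= 8: E-G = 24 → Y
  i= 9: V-H = 14 → O
  i=10: K-J =  1 → B
  i=11: D-F = 24 → Y
  i=12: F-R = 14 → O
  i=13: J-I =  1 → B
  i=14: Z-B = 24 → Y
  i=15: R-D = 14 → O
  i=16: L-K =  1 → B
  shifts repeat with period 3: OBY

OBY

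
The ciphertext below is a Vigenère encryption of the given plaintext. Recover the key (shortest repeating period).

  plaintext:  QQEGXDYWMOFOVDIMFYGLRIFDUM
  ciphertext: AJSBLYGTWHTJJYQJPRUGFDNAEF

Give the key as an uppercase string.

  i= 0: A-Q = 10 → K
  i= 1: J-Q = 19 → T
  i= 2: S-E = 14 → O
  i= 3: B-G = 21 → V
  i= 4: L-X = 14 → O
  i= 5: Y-D = 21 → V
  i= 6: G-Y =  8 → I
  i= 7: T-W = 23 → X
  i= 8: W-M = 10 → K
  i= 9: H-O = 19 → T
  i=10: T-F = 14 → O
  i=11: J-O = 21 → V
  i=12: J-V = 14 → O
  i=13: Y-D = 21 → V
  i=14: Q-I =  8 → I
  i=15: J-M = 23 → X
  i=16: P-F = 10 → K
  i=17: R-Y = 19 → T
  i=18: U-G = 14 → O
  i=19: G-L = 21 → V
  i=20: F-R = 14 → O
  i=21: D-I = 21 → V
  i=22: N-F =  8 → I
  i=23: A-D = 23 → X
  i=24: E-U = 10 → K
  i=25: F-M = 19 → T
  shifts repeat with period 8: KTOVOVIX

KTOVOVIX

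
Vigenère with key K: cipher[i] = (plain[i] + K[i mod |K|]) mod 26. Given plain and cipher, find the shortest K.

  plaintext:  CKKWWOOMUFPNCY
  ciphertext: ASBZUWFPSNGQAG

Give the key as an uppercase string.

YIRD

  i= 0: A-C = 24 → Y
  i= 1: S-K =  8 → I
  i= 2: B-K = 17 → R
  i= 3: Z-W =  3 → D
  i= 4: U-W = 24 → Y
  i= 5: W-O =  8 → I
  i= 6: F-O = 17 → R
  i= 7: P-M =  3 → D
  i= 8: S-U = 24 → Y
  i= 9: N-F =  8 → I
  i=10: G-P = 17 → R
  i=11: Q-N =  3 → D
  i=12: A-C = 24 → Y
  i=13: G-Y =  8 → I
  shifts repeat with period 4: YIRD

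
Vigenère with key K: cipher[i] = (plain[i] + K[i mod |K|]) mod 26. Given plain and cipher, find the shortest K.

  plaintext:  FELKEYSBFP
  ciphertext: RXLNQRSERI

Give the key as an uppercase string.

  i= 0: R-F = 12 → M
  i= 1: X-E = 19 → T
  i= 2: L-L =  0 → A
  i= 3: N-K =  3 → D
  i= 4: Q-E = 12 → M
  i= 5: R-Y = 19 → T
  i= 6: S-S =  0 → A
  i= 7: E-B =  3 → D
  i= 8: R-F = 12 → M
  i= 9: I-P = 19 → T
  shifts repeat with period 4: MTAD

MTAD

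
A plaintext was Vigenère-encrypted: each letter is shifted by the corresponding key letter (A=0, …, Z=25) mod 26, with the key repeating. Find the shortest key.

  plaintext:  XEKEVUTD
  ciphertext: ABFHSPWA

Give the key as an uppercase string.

DXV

  i= 0: A-X =  3 → D
  i= 1: B-E = 23 → X
  i= 2: F-K = 21 → V
  i= 3: H-E =  3 → D
  i= 4: S-V = 23 → X
  i= 5: P-U = 21 → V
  i= 6: W-T =  3 → D
  i= 7: A-D = 23 → X
  shifts repeat with period 3: DXV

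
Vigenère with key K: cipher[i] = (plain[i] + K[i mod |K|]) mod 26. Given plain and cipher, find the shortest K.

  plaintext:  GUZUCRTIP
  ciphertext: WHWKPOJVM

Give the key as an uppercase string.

  i= 0: W-G = 16 → Q
  i= 1: H-U = 13 → N
  i= 2: W-Z = 23 → X
  i= 3: K-U = 16 → Q
  i= 4: P-C = 13 → N
  i= 5: O-R = 23 → X
  i= 6: J-T = 16 → Q
  i= 7: V-I = 13 → N
  i= 8: M-P = 23 → X
  shifts repeat with period 3: QNX

QNX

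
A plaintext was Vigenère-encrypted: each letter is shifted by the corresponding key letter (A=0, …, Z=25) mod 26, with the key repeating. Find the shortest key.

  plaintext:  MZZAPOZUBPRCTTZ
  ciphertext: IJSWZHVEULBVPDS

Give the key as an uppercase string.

  i= 0: I-M = 22 → W
  i= 1: J-Z = 10 → K
  i= 2: S-Z = 19 → T
  i= 3: W-A = 22 → W
  i= 4: Z-P = 10 → K
  i= 5: H-O = 19 → T
  i= 6: V-Z = 22 → W
  i= 7: E-U = 10 → K
  i= 8: U-B = 19 → T
  i= 9: L-P = 22 → W
  i=10: B-R = 10 → K
  i=11: V-C = 19 → T
  i=12: P-T = 22 → W
  i=13: D-T = 10 → K
  i=14: S-Z = 19 → T
  shifts repeat with period 3: WKT

WKT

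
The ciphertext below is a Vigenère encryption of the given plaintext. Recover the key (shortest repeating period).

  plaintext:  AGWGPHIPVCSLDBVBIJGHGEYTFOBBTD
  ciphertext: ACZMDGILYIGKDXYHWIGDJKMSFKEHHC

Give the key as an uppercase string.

  i= 0: A-A =  0 → A
  i= 1: C-G = 22 → W
  i= 2: Z-W =  3 → D
  i= 3: M-G =  6 → G
  i= 4: D-P = 14 → O
  i= 5: G-H = 25 → Z
  i= 6: I-I =  0 → A
  i= 7: L-P = 22 → W
  i= 8: Y-V =  3 → D
  i= 9: I-C =  6 → G
  i=10: G-S = 14 → O
  i=11: K-L = 25 → Z
  i=12: D-D =  0 → A
  i=13: X-B = 22 → W
  i=14: Y-V =  3 → D
  i=15: H-B =  6 → G
  i=16: W-I = 14 → O
  i=17: I-J = 25 → Z
  i=18: G-G =  0 → A
  i=19: D-H = 22 → W
  i=20: J-G =  3 → D
  i=21: K-E =  6 → G
  i=22: M-Y = 14 → O
  i=23: S-T = 25 → Z
  i=24: F-F =  0 → A
  i=25: K-O = 22 → W
  i=26: E-B =  3 → D
  i=27: H-B =  6 → G
  i=28: H-T = 14 → O
  i=29: C-D = 25 → Z
  shifts repeat with period 6: AWDGOZ

AWDGOZ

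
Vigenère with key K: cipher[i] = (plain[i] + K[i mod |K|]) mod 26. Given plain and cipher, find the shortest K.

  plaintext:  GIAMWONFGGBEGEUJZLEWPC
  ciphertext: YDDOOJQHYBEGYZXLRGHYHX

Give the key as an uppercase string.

SVDC

  i= 0: Y-G = 18 → S
  i= 1: D-I = 21 → V
  i= 2: D-A =  3 → D
  i= 3: O-M =  2 → C
  i= 4: O-W = 18 → S
  i= 5: J-O = 21 → V
  i= 6: Q-N =  3 → D
  i= 7: H-F =  2 → C
  i= 8: Y-G = 18 → S
  i= 9: B-G = 21 → V
  i=10: E-B =  3 → D
  i=11: G-E =  2 → C
  i=12: Y-G = 18 → S
  i=13: Z-E = 21 → V
  i=14: X-U =  3 → D
  i=15: L-J =  2 → C
  i=16: R-Z = 18 → S
  i=17: G-L = 21 → V
  i=18: H-E =  3 → D
  i=19: Y-W =  2 → C
  i=20: H-P = 18 → S
  i=21: X-C = 21 → V
  shifts repeat with period 4: SVDC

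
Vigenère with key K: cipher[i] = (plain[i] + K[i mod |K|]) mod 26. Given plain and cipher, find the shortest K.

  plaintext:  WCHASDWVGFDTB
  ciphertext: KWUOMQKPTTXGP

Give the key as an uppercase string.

  i= 0: K-W = 14 → O
  i= 1: W-C = 20 → U
  i= 2: U-H = 13 → N
  i= 3: O-A = 14 → O
  i= 4: M-S = 20 → U
  i= 5: Q-D = 13 → N
  i= 6: K-W = 14 → O
  i= 7: P-V = 20 → U
  i= 8: T-G = 13 → N
  i= 9: T-F = 14 → O
  i=10: X-D = 20 → U
  i=11: G-T = 13 → N
  i=12: P-B = 14 → O
  shifts repeat with period 3: OUN

OUN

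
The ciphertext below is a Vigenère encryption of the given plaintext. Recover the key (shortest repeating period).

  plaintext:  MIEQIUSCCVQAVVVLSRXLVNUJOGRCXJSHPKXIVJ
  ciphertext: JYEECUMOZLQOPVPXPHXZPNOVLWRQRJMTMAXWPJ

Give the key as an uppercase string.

  i= 0: J-M = 23 → X
  i= 1: Y-I = 16 → Q
  i= 2: E-E =  0 → A
  i= 3: E-Q = 14 → O
  i= 4: C-I = 20 → U
  i= 5: U-U =  0 → A
  i= 6: M-S = 20 → U
  i= 7: O-C = 12 → M
  i= 8: Z-C = 23 → X
  i= 9: L-V = 16 → Q
  i=10: Q-Q =  0 → A
  i=11: O-A = 14 → O
  i=12: P-V = 20 → U
  i=13: V-V =  0 → A
  i=14: P-V = 20 → U
  i=15: X-L = 12 → M
  i=16: P-S = 23 → X
  i=17: H-R = 16 → Q
  i=18: X-X =  0 → A
  i=19: Z-L = 14 → O
  i=20: P-V = 20 → U
  i=21: N-N =  0 → A
  i=22: O-U = 20 → U
  i=23: V-J = 12 → M
  i=24: L-O = 23 → X
  i=25: W-G = 16 → Q
  i=26: R-R =  0 → A
  i=27: Q-C = 14 → O
  i=28: R-X = 20 → U
  i=29: J-J =  0 → A
  i=30: M-S = 20 → U
  i=31: T-H = 12 → M
  i=32: M-P = 23 → X
  i=33: A-K = 16 → Q
  i=34: X-X =  0 → A
  i=35: W-I = 14 → O
  i=36: P-V = 20 → U
  i=37: J-J =  0 → A
  shifts repeat with period 8: XQAOUAUM

XQAOUAUM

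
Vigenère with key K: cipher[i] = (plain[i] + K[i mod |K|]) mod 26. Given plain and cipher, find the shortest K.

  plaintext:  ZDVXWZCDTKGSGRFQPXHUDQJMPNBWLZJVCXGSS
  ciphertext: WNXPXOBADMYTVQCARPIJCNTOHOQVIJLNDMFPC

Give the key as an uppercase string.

XKCSBPZ

  i= 0: W-Z = 23 → X
  i= 1: N-D = 10 → K
  i= 2: X-V =  2 → C
  i= 3: P-X = 18 → S
  i= 4: X-W =  1 → B
  i= 5: O-Z = 15 → P
  i= 6: B-C = 25 → Z
  i= 7: A-D = 23 → X
  i= 8: D-T = 10 → K
  i= 9: M-K =  2 → C
  i=10: Y-G = 18 → S
  i=11: T-S =  1 → B
  i=12: V-G = 15 → P
  i=13: Q-R = 25 → Z
  i=14: C-F = 23 → X
  i=15: A-Q = 10 → K
  i=16: R-P =  2 → C
  i=17: P-X = 18 → S
  i=18: I-H =  1 → B
  i=19: J-U = 15 → P
  i=20: C-D = 25 → Z
  i=21: N-Q = 23 → X
  i=22: T-J = 10 → K
  i=23: O-M =  2 → C
  i=24: H-P = 18 → S
  i=25: O-N =  1 → B
  i=26: Q-B = 15 → P
  i=27: V-W = 25 → Z
  i=28: I-L = 23 → X
  i=29: J-Z = 10 → K
  i=30: L-J =  2 → C
  i=31: N-V = 18 → S
  i=32: D-C =  1 → B
  i=33: M-X = 15 → P
  i=34: F-G = 25 → Z
  i=35: P-S = 23 → X
  i=36: C-S = 10 → K
  shifts repeat with period 7: XKCSBPZ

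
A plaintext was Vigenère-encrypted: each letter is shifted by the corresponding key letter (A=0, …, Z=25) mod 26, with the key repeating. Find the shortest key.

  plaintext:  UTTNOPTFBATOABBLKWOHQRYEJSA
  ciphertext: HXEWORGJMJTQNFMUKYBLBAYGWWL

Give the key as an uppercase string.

NELJAC

  i= 0: H-U = 13 → N
  i= 1: X-T =  4 → E
  i= 2: E-T = 11 → L
  i= 3: W-N =  9 → J
  i= 4: O-O =  0 → A
  i= 5: R-P =  2 → C
  i= 6: G-T = 13 → N
  i= 7: J-F =  4 → E
  i= 8: M-B = 11 → L
  i= 9: J-A =  9 → J
  i=10: T-T =  0 → A
  i=11: Q-O =  2 → C
  i=12: N-A = 13 → N
  i=13: F-B =  4 → E
  i=14: M-B = 11 → L
  i=15: U-L =  9 → J
  i=16: K-K =  0 → A
  i=17: Y-W =  2 → C
  i=18: B-O = 13 → N
  i=19: L-H =  4 → E
  i=20: B-Q = 11 → L
  i=21: A-R =  9 → J
  i=22: Y-Y =  0 → A
  i=23: G-E =  2 → C
  i=24: W-J = 13 → N
  i=25: W-S =  4 → E
  i=26: L-A = 11 → L
  shifts repeat with period 6: NELJAC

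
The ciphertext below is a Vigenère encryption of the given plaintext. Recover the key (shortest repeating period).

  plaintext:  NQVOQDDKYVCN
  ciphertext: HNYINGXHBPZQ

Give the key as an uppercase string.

UXD

  i= 0: H-N = 20 → U
  i= 1: N-Q = 23 → X
  i= 2: Y-V =  3 → D
  i= 3: I-O = 20 → U
  i= 4: N-Q = 23 → X
  i= 5: G-D =  3 → D
  i= 6: X-D = 20 → U
  i= 7: H-K = 23 → X
  i= 8: B-Y =  3 → D
  i= 9: P-V = 20 → U
  i=10: Z-C = 23 → X
  i=11: Q-N =  3 → D
  shifts repeat with period 3: UXD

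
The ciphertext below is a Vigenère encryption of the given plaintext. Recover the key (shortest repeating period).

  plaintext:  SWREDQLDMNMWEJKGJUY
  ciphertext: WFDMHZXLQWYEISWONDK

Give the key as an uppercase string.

EJMI

  i= 0: W-S =  4 → E
  i= 1: F-W =  9 → J
  i= 2: D-R = 12 → M
  i= 3: M-E =  8 → I
  i= 4: H-D =  4 → E
  i= 5: Z-Q =  9 → J
  i= 6: X-L = 12 → M
  i= 7: L-D =  8 → I
  i= 8: Q-M =  4 → E
  i= 9: W-N =  9 → J
  i=10: Y-M = 12 → M
  i=11: E-W =  8 → I
  i=12: I-E =  4 → E
  i=13: S-J =  9 → J
  i=14: W-K = 12 → M
  i=15: O-G =  8 → I
  i=16: N-J =  4 → E
  i=17: D-U =  9 → J
  i=18: K-Y = 12 → M
  shifts repeat with period 4: EJMI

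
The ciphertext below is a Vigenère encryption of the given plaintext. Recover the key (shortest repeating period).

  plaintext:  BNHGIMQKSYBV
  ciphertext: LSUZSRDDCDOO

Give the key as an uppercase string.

KFNT

  i= 0: L-B = 10 → K
  i= 1: S-N =  5 → F
  i= 2: U-H = 13 → N
  i= 3: Z-G = 19 → T
  i= 4: S-I = 10 → K
  i= 5: R-M =  5 → F
  i= 6: D-Q = 13 → N
  i= 7: D-K = 19 → T
  i= 8: C-S = 10 → K
  i= 9: D-Y =  5 → F
  i=10: O-B = 13 → N
  i=11: O-V = 19 → T
  shifts repeat with period 4: KFNT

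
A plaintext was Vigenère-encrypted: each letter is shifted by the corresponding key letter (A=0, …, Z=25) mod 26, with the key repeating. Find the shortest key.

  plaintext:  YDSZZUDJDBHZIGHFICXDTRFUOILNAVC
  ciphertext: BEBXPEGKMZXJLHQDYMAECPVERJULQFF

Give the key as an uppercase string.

DBJYQK

  i= 0: B-Y =  3 → D
  i= 1: E-D =  1 → B
  i= 2: B-S =  9 → J
  i= 3: X-Z = 24 → Y
  i= 4: P-Z = 16 → Q
  i= 5: E-U = 10 → K
  i= 6: G-D =  3 → D
  i= 7: K-J =  1 → B
  i= 8: M-D =  9 → J
  i= 9: Z-B = 24 → Y
  i=10: X-H = 16 → Q
  i=11: J-Z = 10 → K
  i=12: L-I =  3 → D
  i=13: H-G =  1 → B
  i=14: Q-H =  9 → J
  i=15: D-F = 24 → Y
  i=16: Y-I = 16 → Q
  i=17: M-C = 10 → K
  i=18: A-X =  3 → D
  i=19: E-D =  1 → B
  i=20: C-T =  9 → J
  i=21: P-R = 24 → Y
  i=22: V-F = 16 → Q
  i=23: E-U = 10 → K
  i=24: R-O =  3 → D
  i=25: J-I =  1 → B
  i=26: U-L =  9 → J
  i=27: L-N = 24 → Y
  i=28: Q-A = 16 → Q
  i=29: F-V = 10 → K
  i=30: F-C =  3 → D
  shifts repeat with period 6: DBJYQK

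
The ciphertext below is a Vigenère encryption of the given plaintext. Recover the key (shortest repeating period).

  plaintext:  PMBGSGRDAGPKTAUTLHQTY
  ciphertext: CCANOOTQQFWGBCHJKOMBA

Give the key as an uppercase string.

NQZHWIC

  i= 0: C-P = 13 → N
  i= 1: C-M = 16 → Q
  i= 2: A-B = 25 → Z
  i= 3: N-G =  7 → H
  i= 4: O-S = 22 → W
  i= 5: O-G =  8 → I
  i= 6: T-R =  2 → C
  i= 7: Q-D = 13 → N
  i= 8: Q-A = 16 → Q
  i= 9: F-G = 25 → Z
  i=10: W-P =  7 → H
  i=11: G-K = 22 → W
  i=12: B-T =  8 → I
  i=13: C-A =  2 → C
  i=14: H-U = 13 → N
  i=15: J-T = 16 → Q
  i=16: K-L = 25 → Z
  i=17: O-H =  7 → H
  i=18: M-Q = 22 → W
  i=19: B-T =  8 → I
  i=20: A-Y =  2 → C
  shifts repeat with period 7: NQZHWIC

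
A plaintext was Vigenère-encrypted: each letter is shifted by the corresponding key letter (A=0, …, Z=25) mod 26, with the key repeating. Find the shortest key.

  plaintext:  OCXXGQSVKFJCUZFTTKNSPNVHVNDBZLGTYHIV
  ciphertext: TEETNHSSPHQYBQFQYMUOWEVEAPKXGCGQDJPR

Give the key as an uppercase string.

FCHWHRAX

  i= 0: T-O =  5 → F
  i= 1: E-C =  2 → C
  i= 2: E-X =  7 → H
  i= 3: T-X = 22 → W
  i= 4: N-G =  7 → H
  i= 5: H-Q = 17 → R
  i= 6: S-S =  0 → A
  i= 7: S-V = 23 → X
  i= 8: P-K =  5 → F
  i= 9: H-F =  2 → C
  i=10: Q-J =  7 → H
  i=11: Y-C = 22 → W
  i=12: B-U =  7 → H
  i=13: Q-Z = 17 → R
  i=14: F-F =  0 → A
  i=15: Q-T = 23 → X
  i=16: Y-T =  5 → F
  i=17: M-K =  2 → C
  i=18: U-N =  7 → H
  i=19: O-S = 22 → W
  i=20: W-P =  7 → H
  i=21: E-N = 17 → R
  i=22: V-V =  0 → A
  i=23: E-H = 23 → X
  i=24: A-V =  5 → F
  i=25: P-N =  2 → C
  i=26: K-D =  7 → H
  i=27: X-B = 22 → W
  i=28: G-Z =  7 → H
  i=29: C-L = 17 → R
  i=30: G-G =  0 → A
  i=31: Q-T = 23 → X
  i=32: D-Y =  5 → F
  i=33: J-H =  2 → C
  i=34: P-I =  7 → H
  i=35: R-V = 22 → W
  shifts repeat with period 8: FCHWHRAX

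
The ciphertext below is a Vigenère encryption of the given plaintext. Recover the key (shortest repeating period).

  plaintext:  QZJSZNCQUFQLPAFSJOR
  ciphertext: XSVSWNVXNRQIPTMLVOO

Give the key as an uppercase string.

  i= 0: X-Q =  7 → H
  i= 1: S-Z = 19 → T
  i= 2: V-J = 12 → M
  i= 3: S-S =  0 → A
  i= 4: W-Z = 23 → X
  i= 5: N-N =  0 → A
  i= 6: V-C = 19 → T
  i= 7: X-Q =  7 → H
  i= 8: N-U = 19 → T
  i= 9: R-F = 12 → M
  i=10: Q-Q =  0 → A
  i=11: I-L = 23 → X
  i=12: P-P =  0 → A
  i=13: T-A = 19 → T
  i=14: M-F =  7 → H
  i=15: L-S = 19 → T
  i=16: V-J = 12 → M
  i=17: O-O =  0 → A
  i=18: O-R = 23 → X
  shifts repeat with period 7: HTMAXAT

HTMAXAT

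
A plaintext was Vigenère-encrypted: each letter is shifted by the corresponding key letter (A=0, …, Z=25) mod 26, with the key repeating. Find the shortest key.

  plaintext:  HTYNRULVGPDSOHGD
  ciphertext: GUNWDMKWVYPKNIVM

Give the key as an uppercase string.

  i= 0: G-H = 25 → Z
  i= 1: U-T =  1 → B
  i= 2: N-Y = 15 → P
  i= 3: W-N =  9 → J
  i= 4: D-R = 12 → M
  i= 5: M-U = 18 → S
  i= 6: K-L = 25 → Z
  i= 7: W-V =  1 → B
  i= 8: V-G = 15 → P
  i= 9: Y-P =  9 → J
  i=10: P-D = 12 → M
  i=11: K-S = 18 → S
  i=12: N-O = 25 → Z
  i=13: I-H =  1 → B
  i=14: V-G = 15 → P
  i=15: M-D =  9 → J
  shifts repeat with period 6: ZBPJMS

ZBPJMS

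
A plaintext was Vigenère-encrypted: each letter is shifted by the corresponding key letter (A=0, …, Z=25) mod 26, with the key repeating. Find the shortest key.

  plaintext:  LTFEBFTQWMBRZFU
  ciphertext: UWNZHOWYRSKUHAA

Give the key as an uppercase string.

JDIVG

  i= 0: U-L =  9 → J
  i= 1: W-T =  3 → D
  i= 2: N-F =  8 → I
  i= 3: Z-E = 21 → V
  i= 4: H-B =  6 → G
  i= 5: O-F =  9 → J
  i= 6: W-T =  3 → D
  i= 7: Y-Q =  8 → I
  i= 8: R-W = 21 → V
  i= 9: S-M =  6 → G
  i=10: K-B =  9 → J
  i=11: U-R =  3 → D
  i=12: H-Z =  8 → I
  i=13: A-F = 21 → V
  i=14: A-U =  6 → G
  shifts repeat with period 5: JDIVG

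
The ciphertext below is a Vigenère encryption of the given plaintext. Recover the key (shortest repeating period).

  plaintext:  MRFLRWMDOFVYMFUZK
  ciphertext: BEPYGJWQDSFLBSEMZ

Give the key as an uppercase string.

PNKN

  i= 0: B-M = 15 → P
  i= 1: E-R = 13 → N
  i= 2: P-F = 10 → K
  i= 3: Y-L = 13 → N
  i= 4: G-R = 15 → P
  i= 5: J-W = 13 → N
  i= 6: W-M = 10 → K
  i= 7: Q-D = 13 → N
  i= 8: D-O = 15 → P
  i= 9: S-F = 13 → N
  i=10: F-V = 10 → K
  i=11: L-Y = 13 → N
  i=12: B-M = 15 → P
  i=13: S-F = 13 → N
  i=14: E-U = 10 → K
  i=15: M-Z = 13 → N
  i=16: Z-K = 15 → P
  shifts repeat with period 4: PNKN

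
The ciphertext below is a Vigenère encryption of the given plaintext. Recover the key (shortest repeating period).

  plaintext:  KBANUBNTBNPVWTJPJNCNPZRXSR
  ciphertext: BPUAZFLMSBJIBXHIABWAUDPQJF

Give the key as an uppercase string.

  i= 0: B-K = 17 → R
  i= 1: P-B = 14 → O
  i= 2: U-A = 20 → U
  i= 3: A-N = 13 → N
  i= 4: Z-U =  5 → F
  i= 5: F-B =  4 → E
  i= 6: L-N = 24 → Y
  i= 7: M-T = 19 → T
  i= 8: S-B = 17 → R
  i= 9: B-N = 14 → O
  i=10: J-P = 20 → U
  i=11: I-V = 13 → N
  i=12: B-W =  5 → F
  i=13: X-T =  4 → E
  i=14: H-J = 24 → Y
  i=15: I-P = 19 → T
  i=16: A-J = 17 → R
  i=17: B-N = 14 → O
  i=18: W-C = 20 → U
  i=19: A-N = 13 → N
  i=20: U-P =  5 → F
  i=21: D-Z =  4 → E
  i=22: P-R = 24 → Y
  i=23: Q-X = 19 → T
  i=24: J-S = 17 → R
  i=25: F-R = 14 → O
  shifts repeat with period 8: ROUNFEYT

ROUNFEYT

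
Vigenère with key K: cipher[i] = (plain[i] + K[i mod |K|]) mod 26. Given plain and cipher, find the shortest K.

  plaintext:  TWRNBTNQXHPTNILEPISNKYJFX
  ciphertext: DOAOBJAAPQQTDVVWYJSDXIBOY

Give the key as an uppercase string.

  i= 0: D-T = 10 → K
  i= 1: O-W = 18 → S
  i= 2: A-R =  9 → J
  i= 3: O-N =  1 → B
  i= 4: B-B =  0 → A
  i= 5: J-T = 16 → Q
  i= 6: A-N = 13 → N
  i= 7: A-Q = 10 → K
  i= 8: P-X = 18 → S
  i= 9: Q-H =  9 → J
  i=10: Q-P =  1 → B
  i=11: T-T =  0 → A
  i=12: D-N = 16 → Q
  i=13: V-I = 13 → N
  i=14: V-L = 10 → K
  i=15: W-E = 18 → S
  i=16: Y-P =  9 → J
  i=17: J-I =  1 → B
  i=18: S-S =  0 → A
  i=19: D-N = 16 → Q
  i=20: X-K = 13 → N
  i=21: I-Y = 10 → K
  i=22: B-J = 18 → S
  i=23: O-F =  9 → J
  i=24: Y-X =  1 → B
  shifts repeat with period 7: KSJBAQN

KSJBAQN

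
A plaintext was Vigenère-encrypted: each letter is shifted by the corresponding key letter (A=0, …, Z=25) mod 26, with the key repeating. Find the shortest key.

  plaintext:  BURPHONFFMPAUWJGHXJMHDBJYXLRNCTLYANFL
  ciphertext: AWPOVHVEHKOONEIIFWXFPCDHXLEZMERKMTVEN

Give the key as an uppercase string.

ZCYZOTI

  i= 0: A-B = 25 → Z
  i= 1: W-U =  2 → C
  i= 2: P-R = 24 → Y
  i= 3: O-P = 25 → Z
  i= 4: V-H = 14 → O
  i= 5: H-O = 19 → T
  i= 6: V-N =  8 → I
  i= 7: E-F = 25 → Z
  i= 8: H-F =  2 → C
  i= 9: K-M = 24 → Y
  i=10: O-P = 25 → Z
  i=11: O-A = 14 → O
  i=12: N-U = 19 → T
  i=13: E-W =  8 → I
  i=14: I-J = 25 → Z
  i=15: I-G =  2 → C
  i=16: F-H = 24 → Y
  i=17: W-X = 25 → Z
  i=18: X-J = 14 → O
  i=19: F-M = 19 → T
  i=20: P-H =  8 → I
  i=21: C-D = 25 → Z
  i=22: D-B =  2 → C
  i=23: H-J = 24 → Y
  i=24: X-Y = 25 → Z
  i=25: L-X = 14 → O
  i=26: E-L = 19 → T
  i=27: Z-R =  8 → I
  i=28: M-N = 25 → Z
  i=29: E-C =  2 → C
  i=30: R-T = 24 → Y
  i=31: K-L = 25 → Z
  i=32: M-Y = 14 → O
  i=33: T-A = 19 → T
  i=34: V-N =  8 → I
  i=35: E-F = 25 → Z
  i=36: N-L =  2 → C
  shifts repeat with period 7: ZCYZOTI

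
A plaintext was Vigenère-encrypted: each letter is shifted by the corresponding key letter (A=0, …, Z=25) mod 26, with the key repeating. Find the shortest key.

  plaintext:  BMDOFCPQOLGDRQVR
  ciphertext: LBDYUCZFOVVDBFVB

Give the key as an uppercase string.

KPA

  i= 0: L-B = 10 → K
  i= 1: B-M = 15 → P
  i= 2: D-D =  0 → A
  i= 3: Y-O = 10 → K
  i= 4: U-F = 15 → P
  i= 5: C-C =  0 → A
  i= 6: Z-P = 10 → K
  i= 7: F-Q = 15 → P
  i= 8: O-O =  0 → A
  i= 9: V-L = 10 → K
  i=10: V-G = 15 → P
  i=11: D-D =  0 → A
  i=12: B-R = 10 → K
  i=13: F-Q = 15 → P
  i=14: V-V =  0 → A
  i=15: B-R = 10 → K
  shifts repeat with period 3: KPA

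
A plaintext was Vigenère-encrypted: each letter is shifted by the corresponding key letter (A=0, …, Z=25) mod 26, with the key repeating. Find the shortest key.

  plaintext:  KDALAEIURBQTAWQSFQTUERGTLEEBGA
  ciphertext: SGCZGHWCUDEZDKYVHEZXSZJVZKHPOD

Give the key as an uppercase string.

IDCOGDO

  i= 0: S-K =  8 → I
  i= 1: G-D =  3 → D
  i= 2: C-A =  2 → C
  i= 3: Z-L = 14 → O
  i= 4: G-A =  6 → G
  i= 5: H-E =  3 → D
  i= 6: W-I = 14 → O
  i= 7: C-U =  8 → I
  i= 8: U-R =  3 → D
  i= 9: D-B =  2 → C
  i=10: E-Q = 14 → O
  i=11: Z-T =  6 → G
  i=12: D-A =  3 → D
  i=13: K-W = 14 → O
  i=14: Y-Q =  8 → I
  i=15: V-S =  3 → D
  i=16: H-F =  2 → C
  i=17: E-Q = 14 → O
  i=18: Z-T =  6 → G
  i=19: X-U =  3 → D
  i=20: S-E = 14 → O
  i=21: Z-R =  8 → I
  i=22: J-G =  3 → D
  i=23: V-T =  2 → C
  i=24: Z-L = 14 → O
  i=25: K-E =  6 → G
  i=26: H-E =  3 → D
  i=27: P-B = 14 → O
  i=28: O-G =  8 → I
  i=29: D-A =  3 → D
  shifts repeat with period 7: IDCOGDO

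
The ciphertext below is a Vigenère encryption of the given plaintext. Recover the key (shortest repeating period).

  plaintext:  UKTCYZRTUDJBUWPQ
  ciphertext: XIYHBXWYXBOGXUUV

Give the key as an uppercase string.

DYFF

  i= 0: X-U =  3 → D
  i= 1: I-K = 24 → Y
  i= 2: Y-T =  5 → F
  i= 3: H-C =  5 → F
  i= 4: B-Y =  3 → D
  i= 5: X-Z = 24 → Y
  i= 6: W-R =  5 → F
  i= 7: Y-T =  5 → F
  i= 8: X-U =  3 → D
  i= 9: B-D = 24 → Y
  i=10: O-J =  5 → F
  i=11: G-B =  5 → F
  i=12: X-U =  3 → D
  i=13: U-W = 24 → Y
  i=14: U-P =  5 → F
  i=15: V-Q =  5 → F
  shifts repeat with period 4: DYFF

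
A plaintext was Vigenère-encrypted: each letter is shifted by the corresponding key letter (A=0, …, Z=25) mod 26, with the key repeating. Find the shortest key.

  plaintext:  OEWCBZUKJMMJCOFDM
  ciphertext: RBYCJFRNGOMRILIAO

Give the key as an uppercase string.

  i= 0: R-O =  3 → D
  i= 1: B-E = 23 → X
  i= 2: Y-W =  2 → C
  i= 3: C-C =  0 → A
  i= 4: J-B =  8 → I
  i= 5: F-Z =  6 → G
  i= 6: R-U = 23 → X
  i= 7: N-K =  3 → D
  i= 8: G-J = 23 → X
  i= 9: O-M =  2 → C
  i=10: M-M =  0 → A
  i=11: R-J =  8 → I
  i=12: I-C =  6 → G
  i=13: L-O = 23 → X
  i=14: I-F =  3 → D
  i=15: A-D = 23 → X
  i=16: O-M =  2 → C
  shifts repeat with period 7: DXCAIGX

DXCAIGX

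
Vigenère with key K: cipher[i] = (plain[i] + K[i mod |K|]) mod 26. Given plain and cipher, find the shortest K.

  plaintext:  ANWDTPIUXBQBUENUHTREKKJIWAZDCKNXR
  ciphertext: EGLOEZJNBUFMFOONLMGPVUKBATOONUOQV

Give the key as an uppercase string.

  i= 0: E-A =  4 → E
  i= 1: G-N = 19 → T
  i= 2: L-W = 15 → P
  i= 3: O-D = 11 → L
  i= 4: E-T = 11 → L
  i= 5: Z-P = 10 → K
  i= 6: J-I =  1 → B
  i= 7: N-U = 19 → T
  i= 8: B-X =  4 → E
  i= 9: U-B = 19 → T
  i=10: F-Q = 15 → P
  i=11: M-B = 11 → L
  i=12: F-U = 11 → L
  i=13: O-E = 10 → K
  i=14: O-N =  1 → B
  i=15: N-U = 19 → T
  i=16: L-H =  4 → E
  i=17: M-T = 19 → T
  i=18: G-R = 15 → P
  i=19: P-E = 11 → L
  i=20: V-K = 11 → L
  i=21: U-K = 10 → K
  i=22: K-J =  1 → B
  i=23: B-I = 19 → T
  i=24: A-W =  4 → E
  i=25: T-A = 19 → T
  i=26: O-Z = 15 → P
  i=27: O-D = 11 → L
  i=28: N-C = 11 → L
  i=29: U-K = 10 → K
  i=30: O-N =  1 → B
  i=31: Q-X = 19 → T
  i=32: V-R =  4 → E
  shifts repeat with period 8: ETPLLKBT

ETPLLKBT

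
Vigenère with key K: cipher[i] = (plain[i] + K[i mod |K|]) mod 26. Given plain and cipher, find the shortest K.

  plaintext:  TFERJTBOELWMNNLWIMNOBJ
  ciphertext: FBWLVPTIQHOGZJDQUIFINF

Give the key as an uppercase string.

  i= 0: F-T = 12 → M
  i= 1: B-F = 22 → W
  i= 2: W-E = 18 → S
  i= 3: L-R = 20 → U
  i= 4: V-J = 12 → M
  i= 5: P-T = 22 → W
  i= 6: T-B = 18 → S
  i= 7: I-O = 20 → U
  i= 8: Q-E = 12 → M
  i= 9: H-L = 22 → W
  i=10: O-W = 18 → S
  i=11: G-M = 20 → U
  i=12: Z-N = 12 → M
  i=13: J-N = 22 → W
  i=14: D-L = 18 → S
  i=15: Q-W = 20 → U
  i=16: U-I = 12 → M
  i=17: I-M = 22 → W
  i=18: F-N = 18 → S
  i=19: I-O = 20 → U
  i=20: N-B = 12 → M
  i=21: F-J = 22 → W
  shifts repeat with period 4: MWSU

MWSU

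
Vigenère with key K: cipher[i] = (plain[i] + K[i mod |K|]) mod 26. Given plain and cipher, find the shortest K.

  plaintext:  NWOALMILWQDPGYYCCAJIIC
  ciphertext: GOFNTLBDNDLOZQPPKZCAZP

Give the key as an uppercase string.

  i= 0: G-N = 19 → T
  i= 1: O-W = 18 → S
  i= 2: F-O = 17 → R
  i= 3: N-A = 13 → N
  i= 4: T-L =  8 → I
  i= 5: L-M = 25 → Z
  i= 6: B-I = 19 → T
  i= 7: D-L = 18 → S
  i= 8: N-W = 17 → R
  i= 9: D-Q = 13 → N
  i=10: L-D =  8 → I
  i=11: O-P = 25 → Z
  i=12: Z-G = 19 → T
  i=13: Q-Y = 18 → S
  i=14: P-Y = 17 → R
  i=15: P-C = 13 → N
  i=16: K-C =  8 → I
  i=17: Z-A = 25 → Z
  i=18: C-J = 19 → T
  i=19: A-I = 18 → S
  i=20: Z-I = 17 → R
  i=21: P-C = 13 → N
  shifts repeat with period 6: TSRNIZ

TSRNIZ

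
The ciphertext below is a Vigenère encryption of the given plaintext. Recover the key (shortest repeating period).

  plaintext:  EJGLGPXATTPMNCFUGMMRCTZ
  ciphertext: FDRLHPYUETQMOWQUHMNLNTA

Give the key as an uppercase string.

  i= 0: F-E =  1 → B
  i= 1: D-J = 20 → U
  i= 2: R-G = 11 → L
  i= 3: L-L =  0 → A
  i= 4: H-G =  1 → B
  i= 5: P-P =  0 → A
  i= 6: Y-X =  1 → B
  i= 7: U-A = 20 → U
  i= 8: E-T = 11 → L
  i= 9: T-T =  0 → A
  i=10: Q-P =  1 → B
  i=11: M-M =  0 → A
  i=12: O-N =  1 → B
  i=13: W-C = 20 → U
  i=14: Q-F = 11 → L
  i=15: U-U =  0 → A
  i=16: H-G =  1 → B
  i=17: M-M =  0 → A
  i=18: N-M =  1 → B
  i=19: L-R = 20 → U
  i=20: N-C = 11 → L
  i=21: T-T =  0 → A
  i=22: A-Z =  1 → B
  shifts repeat with period 6: BULABA

BULABA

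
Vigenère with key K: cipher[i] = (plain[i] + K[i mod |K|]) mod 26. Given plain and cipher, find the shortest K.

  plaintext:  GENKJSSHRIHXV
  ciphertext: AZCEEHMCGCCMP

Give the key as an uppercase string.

  i= 0: A-G = 20 → U
  i= 1: Z-E = 21 → V
  i= 2: C-N = 15 → P
  i= 3: E-K = 20 → U
  i= 4: E-J = 21 → V
  i= 5: H-S = 15 → P
  i= 6: M-S = 20 → U
  i= 7: C-H = 21 → V
  i= 8: G-R = 15 → P
  i= 9: C-I = 20 → U
  i=10: C-H = 21 → V
  i=11: M-X = 15 → P
  i=12: P-V = 20 → U
  shifts repeat with period 3: UVP

UVP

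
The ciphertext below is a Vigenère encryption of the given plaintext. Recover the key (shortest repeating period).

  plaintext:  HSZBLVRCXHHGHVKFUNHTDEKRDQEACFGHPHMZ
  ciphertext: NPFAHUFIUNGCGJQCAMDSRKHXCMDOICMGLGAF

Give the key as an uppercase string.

GXGZWZO

  i= 0: N-H =  6 → G
  i= 1: P-S = 23 → X
  i= 2: F-Z =  6 → G
  i= 3: A-B = 25 → Z
  i= 4: H-L = 22 → W
  i= 5: U-V = 25 → Z
  i= 6: F-R = 14 → O
  i= 7: I-C =  6 → G
  i= 8: U-X = 23 → X
  i= 9: N-H =  6 → G
  i=10: G-H = 25 → Z
  i=11: C-G = 22 → W
  i=12: G-H = 25 → Z
  i=13: J-V = 14 → O
  i=14: Q-K =  6 → G
  i=15: C-F = 23 → X
  i=16: A-U =  6 → G
  i=17: M-N = 25 → Z
  i=18: D-H = 22 → W
  i=19: S-T = 25 → Z
  i=20: R-D = 14 → O
  i=21: K-E =  6 → G
  i=22: H-K = 23 → X
  i=23: X-R =  6 → G
  i=24: C-D = 25 → Z
  i=25: M-Q = 22 → W
  i=26: D-E = 25 → Z
  i=27: O-A = 14 → O
  i=28: I-C =  6 → G
  i=29: C-F = 23 → X
  i=30: M-G =  6 → G
  i=31: G-H = 25 → Z
  i=32: L-P = 22 → W
  i=33: G-H = 25 → Z
  i=34: A-M = 14 → O
  i=35: F-Z =  6 → G
  shifts repeat with period 7: GXGZWZO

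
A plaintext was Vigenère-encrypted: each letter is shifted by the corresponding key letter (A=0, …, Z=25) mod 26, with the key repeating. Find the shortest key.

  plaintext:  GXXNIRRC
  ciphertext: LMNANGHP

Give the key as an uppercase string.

FPQN

  i= 0: L-G =  5 → F
  i= 1: M-X = 15 → P
  i= 2: N-X = 16 → Q
  i= 3: A-N = 13 → N
  i= 4: N-I =  5 → F
  i= 5: G-R = 15 → P
  i= 6: H-R = 16 → Q
  i= 7: P-C = 13 → N
  shifts repeat with period 4: FPQN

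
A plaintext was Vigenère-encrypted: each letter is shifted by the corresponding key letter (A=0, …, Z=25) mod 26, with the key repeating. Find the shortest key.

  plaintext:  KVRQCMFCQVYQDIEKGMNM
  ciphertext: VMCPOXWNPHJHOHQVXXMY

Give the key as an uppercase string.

LRLZM

  i= 0: V-K = 11 → L
  i= 1: M-V = 17 → R
  i= 2: C-R = 11 → L
  i= 3: P-Q = 25 → Z
  i= 4: O-C = 12 → M
  i= 5: X-M = 11 → L
  i= 6: W-F = 17 → R
  i= 7: N-C = 11 → L
  i= 8: P-Q = 25 → Z
  i= 9: H-V = 12 → M
  i=10: J-Y = 11 → L
  i=11: H-Q = 17 → R
  i=12: O-D = 11 → L
  i=13: H-I = 25 → Z
  i=14: Q-E = 12 → M
  i=15: V-K = 11 → L
  i=16: X-G = 17 → R
  i=17: X-M = 11 → L
  i=18: M-N = 25 → Z
  i=19: Y-M = 12 → M
  shifts repeat with period 5: LRLZM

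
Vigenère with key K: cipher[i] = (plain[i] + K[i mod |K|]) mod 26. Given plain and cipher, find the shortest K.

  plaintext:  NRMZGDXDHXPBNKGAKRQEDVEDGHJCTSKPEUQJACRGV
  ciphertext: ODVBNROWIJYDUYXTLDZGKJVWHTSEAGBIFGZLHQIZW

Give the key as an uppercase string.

  i= 0: O-N =  1 → B
  i= 1: D-R = 12 → M
  i= 2: V-M =  9 → J
  i= 3: B-Z =  2 → C
  i= 4: N-G =  7 → H
  i= 5: R-D = 14 → O
  i= 6: O-X = 17 → R
  i= 7: W-D = 19 → T
  i= 8: I-H =  1 → B
  i= 9: J-X = 12 → M
  i=10: Y-P =  9 → J
  i=11: D-B =  2 → C
  i=12: U-N =  7 → H
  i=13: Y-K = 14 → O
  i=14: X-G = 17 → R
  i=15: T-A = 19 → T
  i=16: L-K =  1 → B
  i=17: D-R = 12 → M
  i=18: Z-Q =  9 → J
  i=19: G-E =  2 → C
  i=20: K-D =  7 → H
  i=21: J-V = 14 → O
  i=22: V-E = 17 → R
  i=23: W-D = 19 → T
  i=24: H-G =  1 → B
  i=25: T-H = 12 → M
  i=26: S-J =  9 → J
  i=27: E-C =  2 → C
  i=28: A-T =  7 → H
  i=29: G-S = 14 → O
  i=30: B-K = 17 → R
  i=31: I-P = 19 → T
  i=32: F-E =  1 → B
  i=33: G-U = 12 → M
  i=34: Z-Q =  9 → J
  i=35: L-J =  2 → C
  i=36: H-A =  7 → H
  i=37: Q-C = 14 → O
  i=38: I-R = 17 → R
  i=39: Z-G = 19 → T
  i=40: W-V =  1 → B
  shifts repeat with period 8: BMJCHORT

BMJCHORT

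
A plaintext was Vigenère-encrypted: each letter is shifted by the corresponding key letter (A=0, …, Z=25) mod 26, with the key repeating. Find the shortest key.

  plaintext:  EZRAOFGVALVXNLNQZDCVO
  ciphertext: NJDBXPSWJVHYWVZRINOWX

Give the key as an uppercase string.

  i= 0: N-E =  9 → J
  i= 1: J-Z = 10 → K
  i= 2: D-R = 12 → M
  i= 3: B-A =  1 → B
  i= 4: X-O =  9 → J
  i= 5: P-F = 10 → K
  i= 6: S-G = 12 → M
  i= 7: W-V =  1 → B
  i= 8: J-A =  9 → J
  i= 9: V-L = 10 → K
  i=10: H-V = 12 → M
  i=11: Y-X =  1 → B
  i=12: W-N =  9 → J
  i=13: V-L = 10 → K
  i=14: Z-N = 12 → M
  i=15: R-Q =  1 → B
  i=16: I-Z =  9 → J
  i=17: N-D = 10 → K
  i=18: O-C = 12 → M
  i=19: W-V =  1 → B
  i=20: X-O =  9 → J
  shifts repeat with period 4: JKMB

JKMB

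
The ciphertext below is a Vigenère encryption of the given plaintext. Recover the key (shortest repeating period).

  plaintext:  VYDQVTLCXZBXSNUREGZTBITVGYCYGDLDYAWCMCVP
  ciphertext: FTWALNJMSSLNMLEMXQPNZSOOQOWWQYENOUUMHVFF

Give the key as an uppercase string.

KVTKQUY

  i= 0: F-V = 10 → K
  i= 1: T-Y = 21 → V
  i= 2: W-D = 19 → T
  i= 3: A-Q = 10 → K
  i= 4: L-V = 16 → Q
  i= 5: N-T = 20 → U
  i= 6: J-L = 24 → Y
  i= 7: M-C = 10 → K
  i= 8: S-X = 21 → V
  i= 9: S-Z = 19 → T
  i=10: L-B = 10 → K
  i=11: N-X = 16 → Q
  i=12: M-S = 20 → U
  i=13: L-N = 24 → Y
  i=14: E-U = 10 → K
  i=15: M-R = 21 → V
  i=16: X-E = 19 → T
  i=17: Q-G = 10 → K
  i=18: P-Z = 16 → Q
  i=19: N-T = 20 → U
  i=20: Z-B = 24 → Y
  i=21: S-I = 10 → K
  i=22: O-T = 21 → V
  i=23: O-V = 19 → T
  i=24: Q-G = 10 → K
  i=25: O-Y = 16 → Q
  i=26: W-C = 20 → U
  i=27: W-Y = 24 → Y
  i=28: Q-G = 10 → K
  i=29: Y-D = 21 → V
  i=30: E-L = 19 → T
  i=31: N-D = 10 → K
  i=32: O-Y = 16 → Q
  i=33: U-A = 20 → U
  i=34: U-W = 24 → Y
  i=35: M-C = 10 → K
  i=36: H-M = 21 → V
  i=37: V-C = 19 → T
  i=38: F-V = 10 → K
  i=39: F-P = 16 → Q
  shifts repeat with period 7: KVTKQUY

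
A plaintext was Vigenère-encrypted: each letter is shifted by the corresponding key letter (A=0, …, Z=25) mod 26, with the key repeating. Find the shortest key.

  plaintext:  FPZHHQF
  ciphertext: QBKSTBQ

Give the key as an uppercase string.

  i= 0: Q-F = 11 → L
  i= 1: B-P = 12 → M
  i= 2: K-Z = 11 → L
  i= 3: S-H = 11 → L
  i= 4: T-H = 12 → M
  i= 5: B-Q = 11 → L
  i= 6: Q-F = 11 → L
  shifts repeat with period 3: LML

LML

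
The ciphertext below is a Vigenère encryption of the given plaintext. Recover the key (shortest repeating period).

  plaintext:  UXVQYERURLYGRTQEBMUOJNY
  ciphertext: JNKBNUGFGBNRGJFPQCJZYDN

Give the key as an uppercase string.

  i= 0: J-U = 15 → P
  i= 1: N-X = 16 → Q
  i= 2: K-V = 15 → P
  i= 3: B-Q = 11 → L
  i= 4: N-Y = 15 → P
  i= 5: U-E = 16 → Q
  i= 6: G-R = 15 → P
  i= 7: F-U = 11 → L
  i= 8: G-R = 15 → P
  i= 9: B-L = 16 → Q
  i=10: N-Y = 15 → P
  i=11: R-G = 11 → L
  i=12: G-R = 15 → P
  i=13: J-T = 16 → Q
  i=14: F-Q = 15 → P
  i=15: P-E = 11 → L
  i=16: Q-B = 15 → P
  i=17: C-M = 16 → Q
  i=18: J-U = 15 → P
  i=19: Z-O = 11 → L
  i=20: Y-J = 15 → P
  i=21: D-N = 16 → Q
  i=22: N-Y = 15 → P
  shifts repeat with period 4: PQPL

PQPL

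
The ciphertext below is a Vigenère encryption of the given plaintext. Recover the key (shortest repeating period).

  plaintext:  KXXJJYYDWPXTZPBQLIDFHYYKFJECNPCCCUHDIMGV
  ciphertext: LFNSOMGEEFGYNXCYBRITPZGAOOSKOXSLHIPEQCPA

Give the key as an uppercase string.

BIQJFOI

  i= 0: L-K =  1 → B
  i= 1: F-X =  8 → I
  i= 2: N-X = 16 → Q
  i= 3: S-J =  9 → J
  i= 4: O-J =  5 → F
  i= 5: M-Y = 14 → O
  i= 6: G-Y =  8 → I
  i= 7: E-D =  1 → B
  i= 8: E-W =  8 → I
  i= 9: F-P = 16 → Q
  i=10: G-X =  9 → J
  i=11: Y-T =  5 → F
  i=12: N-Z = 14 → O
  i=13: X-P =  8 → I
  i=14: C-B =  1 → B
  i=15: Y-Q =  8 → I
  i=16: B-L = 16 → Q
  i=17: R-I =  9 → J
  i=18: I-D =  5 → F
  i=19: T-F = 14 → O
  i=20: P-H =  8 → I
  i=21: Z-Y =  1 → B
  i=22: G-Y =  8 → I
  i=23: A-K = 16 → Q
  i=24: O-F =  9 → J
  i=25: O-J =  5 → F
  i=26: S-E = 14 → O
  i=27: K-C =  8 → I
  i=28: O-N =  1 → B
  i=29: X-P =  8 → I
  i=30: S-C = 16 → Q
  i=31: L-C =  9 → J
  i=32: H-C =  5 → F
  i=33: I-U = 14 → O
  i=34: P-H =  8 → I
  i=35: E-D =  1 → B
  i=36: Q-I =  8 → I
  i=37: C-M = 16 → Q
  i=38: P-G =  9 → J
  i=39: A-V =  5 → F
  shifts repeat with period 7: BIQJFOI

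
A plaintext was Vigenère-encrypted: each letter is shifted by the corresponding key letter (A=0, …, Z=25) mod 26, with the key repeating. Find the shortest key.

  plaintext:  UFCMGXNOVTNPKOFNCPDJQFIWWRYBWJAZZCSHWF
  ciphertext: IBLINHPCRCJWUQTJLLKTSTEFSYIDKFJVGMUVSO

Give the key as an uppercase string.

  i= 0: I-U = 14 → O
  i= 1: B-F = 22 → W
  i= 2: L-C =  9 → J
  i= 3: I-M = 22 → W
  i= 4: N-G =  7 → H
  i= 5: H-X = 10 → K
  i= 6: P-N =  2 → C
  i= 7: C-O = 14 → O
  i= 8: R-V = 22 → W
  i= 9: C-T =  9 → J
  i=10: J-N = 22 → W
  i=11: W-P =  7 → H
  i=12: U-K = 10 → K
  i=13: Q-O =  2 → C
  i=14: T-F = 14 → O
  i=15: J-N = 22 → W
  i=16: L-C =  9 → J
  i=17: L-P = 22 → W
  i=18: K-D =  7 → H
  i=19: T-J = 10 → K
  i=20: S-Q =  2 → C
  i=21: T-F = 14 → O
  i=22: E-I = 22 → W
  i=23: F-W =  9 → J
  i=24: S-W = 22 → W
  i=25: Y-R =  7 → H
  i=26: I-Y = 10 → K
  i=27: D-B =  2 → C
  i=28: K-W = 14 → O
  i=29: F-J = 22 → W
  i=30: J-A =  9 → J
  i=31: V-Z = 22 → W
  i=32: G-Z =  7 → H
  i=33: M-C = 10 → K
  i=34: U-S =  2 → C
  i=35: V-H = 14 → O
  i=36: S-W = 22 → W
  i=37: O-F =  9 → J
  shifts repeat with period 7: OWJWHKC

OWJWHKC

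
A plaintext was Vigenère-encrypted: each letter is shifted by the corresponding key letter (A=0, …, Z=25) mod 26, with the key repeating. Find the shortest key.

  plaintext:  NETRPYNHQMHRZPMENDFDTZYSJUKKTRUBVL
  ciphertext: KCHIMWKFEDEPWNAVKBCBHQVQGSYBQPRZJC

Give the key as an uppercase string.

XYORXY

  i= 0: K-N = 23 → X
  i= 1: C-E = 24 → Y
  i= 2: H-T = 14 → O
  i= 3: I-R = 17 → R
  i= 4: M-P = 23 → X
  i= 5: W-Y = 24 → Y
  i= 6: K-N = 23 → X
  i= 7: F-H = 24 → Y
  i= 8: E-Q = 14 → O
  i= 9: D-M = 17 → R
  i=10: E-H = 23 → X
  i=11: P-R = 24 → Y
  i=12: W-Z = 23 → X
  i=13: N-P = 24 → Y
  i=14: A-M = 14 → O
  i=15: V-E = 17 → R
  i=16: K-N = 23 → X
  i=17: B-D = 24 → Y
  i=18: C-F = 23 → X
  i=19: B-D = 24 → Y
  i=20: H-T = 14 → O
  i=21: Q-Z = 17 → R
  i=22: V-Y = 23 → X
  i=23: Q-S = 24 → Y
  i=24: G-J = 23 → X
  i=25: S-U = 24 → Y
  i=26: Y-K = 14 → O
  i=27: B-K = 17 → R
  i=28: Q-T = 23 → X
  i=29: P-R = 24 → Y
  i=30: R-U = 23 → X
  i=31: Z-B = 24 → Y
  i=32: J-V = 14 → O
  i=33: C-L = 17 → R
  shifts repeat with period 6: XYORXY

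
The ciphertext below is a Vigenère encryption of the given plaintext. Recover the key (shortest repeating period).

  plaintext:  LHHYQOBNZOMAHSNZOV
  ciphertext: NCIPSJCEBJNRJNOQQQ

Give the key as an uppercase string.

CVBR

  i= 0: N-L =  2 → C
  i= 1: C-H = 21 → V
  i= 2: I-H =  1 → B
  i= 3: P-Y = 17 → R
  i= 4: S-Q =  2 → C
  i= 5: J-O = 21 → V
  i= 6: C-B =  1 → B
  i= 7: E-N = 17 → R
  i= 8: B-Z =  2 → C
  i= 9: J-O = 21 → V
  i=10: N-M =  1 → B
  i=11: R-A = 17 → R
  i=12: J-H =  2 → C
  i=13: N-S = 21 → V
  i=14: O-N =  1 → B
  i=15: Q-Z = 17 → R
  i=16: Q-O =  2 → C
  i=17: Q-V = 21 → V
  shifts repeat with period 4: CVBR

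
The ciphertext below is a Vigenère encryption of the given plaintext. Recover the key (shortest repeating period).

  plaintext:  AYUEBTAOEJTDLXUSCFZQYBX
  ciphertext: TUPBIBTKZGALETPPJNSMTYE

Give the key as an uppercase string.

  i= 0: T-A = 19 → T
  i= 1: U-Y = 22 → W
  i= 2: P-U = 21 → V
  i= 3: B-E = 23 → X
  i= 4: I-B =  7 → H
  i= 5: B-T =  8 → I
  i= 6: T-A = 19 → T
  i= 7: K-O = 22 → W
  i= 8: Z-E = 21 → V
  i= 9: G-J = 23 → X
  i=10: A-T =  7 → H
  i=11: L-D =  8 → I
  i=12: E-L = 19 → T
  i=13: T-X = 22 → W
  i=14: P-U = 21 → V
  i=15: P-S = 23 → X
  i=16: J-C =  7 → H
  i=17: N-F =  8 → I
  i=18: S-Z = 19 → T
  i=19: M-Q = 22 → W
  i=20: T-Y = 21 → V
  i=21: Y-B = 23 → X
  i=22: E-X =  7 → H
  shifts repeat with period 6: TWVXHI

TWVXHI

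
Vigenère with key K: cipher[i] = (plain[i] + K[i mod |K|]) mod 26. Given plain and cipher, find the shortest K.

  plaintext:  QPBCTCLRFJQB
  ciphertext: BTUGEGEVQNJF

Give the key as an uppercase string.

LETE

  i= 0: B-Q = 11 → L
  i= 1: T-P =  4 → E
  i= 2: U-B = 19 → T
  i= 3: G-C =  4 → E
  i= 4: E-T = 11 → L
  i= 5: G-C =  4 → E
  i= 6: E-L = 19 → T
  i= 7: V-R =  4 → E
  i= 8: Q-F = 11 → L
  i= 9: N-J =  4 → E
  i=10: J-Q = 19 → T
  i=11: F-B =  4 → E
  shifts repeat with period 4: LETE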